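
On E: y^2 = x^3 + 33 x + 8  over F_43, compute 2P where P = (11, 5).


Doubling: s = (3 x1^2 + a) / (2 y1)
s = (3*11^2 + 33) / (2*5) mod 43 = 31
x3 = s^2 - 2 x1 mod 43 = 31^2 - 2*11 = 36
y3 = s (x1 - x3) - y1 mod 43 = 31 * (11 - 36) - 5 = 37

2P = (36, 37)


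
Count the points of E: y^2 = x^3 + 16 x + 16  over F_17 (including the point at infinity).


For each x in F_17, count y with y^2 = x^3 + 16 x + 16 mod 17:
  x = 0: RHS = 16, y in [4, 13]  -> 2 point(s)
  x = 1: RHS = 16, y in [4, 13]  -> 2 point(s)
  x = 4: RHS = 8, y in [5, 12]  -> 2 point(s)
  x = 5: RHS = 0, y in [0]  -> 1 point(s)
  x = 12: RHS = 15, y in [7, 10]  -> 2 point(s)
  x = 14: RHS = 9, y in [3, 14]  -> 2 point(s)
  x = 16: RHS = 16, y in [4, 13]  -> 2 point(s)
Affine points: 13. Add the point at infinity: total = 14.

#E(F_17) = 14


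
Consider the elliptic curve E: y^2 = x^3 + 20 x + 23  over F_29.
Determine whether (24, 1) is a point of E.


Check whether y^2 = x^3 + 20 x + 23 (mod 29) for (x, y) = (24, 1).
LHS: y^2 = 1^2 mod 29 = 1
RHS: x^3 + 20 x + 23 = 24^3 + 20*24 + 23 mod 29 = 1
LHS = RHS

Yes, on the curve


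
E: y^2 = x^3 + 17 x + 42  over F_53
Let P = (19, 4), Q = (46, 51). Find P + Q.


P != Q, so use the chord formula.
s = (y2 - y1) / (x2 - x1) = (47) / (27) mod 53 = 41
x3 = s^2 - x1 - x2 mod 53 = 41^2 - 19 - 46 = 26
y3 = s (x1 - x3) - y1 mod 53 = 41 * (19 - 26) - 4 = 27

P + Q = (26, 27)


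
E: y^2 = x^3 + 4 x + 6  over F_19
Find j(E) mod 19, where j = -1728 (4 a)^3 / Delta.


Delta = -16(4 a^3 + 27 b^2) mod 19 = 17
-1728 * (4 a)^3 = -1728 * (4*4)^3 mod 19 = 11
j = 11 * 17^(-1) mod 19 = 4

j = 4 (mod 19)


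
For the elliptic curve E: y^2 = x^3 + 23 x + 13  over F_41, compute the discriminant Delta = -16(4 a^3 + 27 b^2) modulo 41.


4 a^3 + 27 b^2 = 4*23^3 + 27*13^2 = 48668 + 4563 = 53231
Delta = -16 * (53231) = -851696
Delta mod 41 = 38

Delta = 38 (mod 41)


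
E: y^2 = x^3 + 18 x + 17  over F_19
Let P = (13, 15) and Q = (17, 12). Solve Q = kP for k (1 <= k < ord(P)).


Enumerate multiples of P until we hit Q = (17, 12):
  1P = (13, 15)
  2P = (0, 13)
  3P = (4, 1)
  4P = (7, 7)
  5P = (5, 2)
  6P = (17, 7)
  7P = (12, 2)
  8P = (11, 11)
  9P = (18, 13)
  10P = (14, 12)
  11P = (1, 6)
  12P = (2, 17)
  13P = (10, 0)
  14P = (2, 2)
  15P = (1, 13)
  16P = (14, 7)
  17P = (18, 6)
  18P = (11, 8)
  19P = (12, 17)
  20P = (17, 12)
Match found at i = 20.

k = 20


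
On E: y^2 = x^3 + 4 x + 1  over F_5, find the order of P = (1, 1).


Compute successive multiples of P until we hit O:
  1P = (1, 1)
  2P = (4, 1)
  3P = (0, 4)
  4P = (3, 0)
  5P = (0, 1)
  6P = (4, 4)
  7P = (1, 4)
  8P = O

ord(P) = 8


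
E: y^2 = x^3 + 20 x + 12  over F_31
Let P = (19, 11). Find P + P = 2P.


Doubling: s = (3 x1^2 + a) / (2 y1)
s = (3*19^2 + 20) / (2*11) mod 31 = 29
x3 = s^2 - 2 x1 mod 31 = 29^2 - 2*19 = 28
y3 = s (x1 - x3) - y1 mod 31 = 29 * (19 - 28) - 11 = 7

2P = (28, 7)


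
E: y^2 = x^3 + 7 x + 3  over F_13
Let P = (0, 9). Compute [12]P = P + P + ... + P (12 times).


k = 12 = 1100_2 (binary, LSB first: 0011)
Double-and-add from P = (0, 9):
  bit 0 = 0: acc unchanged = O
  bit 1 = 0: acc unchanged = O
  bit 2 = 1: acc = O + (4, 2) = (4, 2)
  bit 3 = 1: acc = (4, 2) + (8, 8) = (0, 4)

12P = (0, 4)


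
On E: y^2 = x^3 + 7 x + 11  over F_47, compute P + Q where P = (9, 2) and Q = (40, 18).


P != Q, so use the chord formula.
s = (y2 - y1) / (x2 - x1) = (16) / (31) mod 47 = 46
x3 = s^2 - x1 - x2 mod 47 = 46^2 - 9 - 40 = 46
y3 = s (x1 - x3) - y1 mod 47 = 46 * (9 - 46) - 2 = 35

P + Q = (46, 35)


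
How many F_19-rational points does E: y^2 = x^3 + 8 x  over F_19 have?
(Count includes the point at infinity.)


For each x in F_19, count y with y^2 = x^3 + 8 x + 0 mod 19:
  x = 0: RHS = 0, y in [0]  -> 1 point(s)
  x = 1: RHS = 9, y in [3, 16]  -> 2 point(s)
  x = 2: RHS = 5, y in [9, 10]  -> 2 point(s)
  x = 4: RHS = 1, y in [1, 18]  -> 2 point(s)
  x = 6: RHS = 17, y in [6, 13]  -> 2 point(s)
  x = 7: RHS = 0, y in [0]  -> 1 point(s)
  x = 8: RHS = 6, y in [5, 14]  -> 2 point(s)
  x = 10: RHS = 16, y in [4, 15]  -> 2 point(s)
  x = 12: RHS = 0, y in [0]  -> 1 point(s)
  x = 14: RHS = 6, y in [5, 14]  -> 2 point(s)
  x = 16: RHS = 6, y in [5, 14]  -> 2 point(s)
Affine points: 19. Add the point at infinity: total = 20.

#E(F_19) = 20


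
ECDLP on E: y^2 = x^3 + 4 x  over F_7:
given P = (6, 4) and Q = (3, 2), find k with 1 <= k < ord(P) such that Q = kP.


Enumerate multiples of P until we hit Q = (3, 2):
  1P = (6, 4)
  2P = (2, 3)
  3P = (3, 2)
Match found at i = 3.

k = 3


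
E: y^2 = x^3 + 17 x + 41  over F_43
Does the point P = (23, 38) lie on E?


Check whether y^2 = x^3 + 17 x + 41 (mod 43) for (x, y) = (23, 38).
LHS: y^2 = 38^2 mod 43 = 25
RHS: x^3 + 17 x + 41 = 23^3 + 17*23 + 41 mod 43 = 0
LHS != RHS

No, not on the curve


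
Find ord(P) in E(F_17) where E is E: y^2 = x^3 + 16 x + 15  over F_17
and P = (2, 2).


Compute successive multiples of P until we hit O:
  1P = (2, 2)
  2P = (11, 3)
  3P = (8, 3)
  4P = (16, 7)
  5P = (15, 14)
  6P = (9, 2)
  7P = (6, 15)
  8P = (10, 6)
  ... (continuing to 25P)
  25P = O

ord(P) = 25


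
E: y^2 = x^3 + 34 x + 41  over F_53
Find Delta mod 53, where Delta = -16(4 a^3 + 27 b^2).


4 a^3 + 27 b^2 = 4*34^3 + 27*41^2 = 157216 + 45387 = 202603
Delta = -16 * (202603) = -3241648
Delta mod 53 = 44

Delta = 44 (mod 53)


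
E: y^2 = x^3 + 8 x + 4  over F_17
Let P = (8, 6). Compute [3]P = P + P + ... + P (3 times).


k = 3 = 11_2 (binary, LSB first: 11)
Double-and-add from P = (8, 6):
  bit 0 = 1: acc = O + (8, 6) = (8, 6)
  bit 1 = 1: acc = (8, 6) + (3, 15) = (14, 15)

3P = (14, 15)


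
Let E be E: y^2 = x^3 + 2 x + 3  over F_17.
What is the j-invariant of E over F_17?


Delta = -16(4 a^3 + 27 b^2) mod 17 = 3
-1728 * (4 a)^3 = -1728 * (4*2)^3 mod 17 = 12
j = 12 * 3^(-1) mod 17 = 4

j = 4 (mod 17)


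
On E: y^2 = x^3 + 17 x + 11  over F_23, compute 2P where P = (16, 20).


Doubling: s = (3 x1^2 + a) / (2 y1)
s = (3*16^2 + 17) / (2*20) mod 23 = 11
x3 = s^2 - 2 x1 mod 23 = 11^2 - 2*16 = 20
y3 = s (x1 - x3) - y1 mod 23 = 11 * (16 - 20) - 20 = 5

2P = (20, 5)


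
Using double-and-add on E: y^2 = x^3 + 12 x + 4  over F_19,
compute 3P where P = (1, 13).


k = 3 = 11_2 (binary, LSB first: 11)
Double-and-add from P = (1, 13):
  bit 0 = 1: acc = O + (1, 13) = (1, 13)
  bit 1 = 1: acc = (1, 13) + (15, 14) = (0, 2)

3P = (0, 2)


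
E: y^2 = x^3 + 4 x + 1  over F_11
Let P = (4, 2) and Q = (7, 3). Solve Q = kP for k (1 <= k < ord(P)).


Enumerate multiples of P until we hit Q = (7, 3):
  1P = (4, 2)
  2P = (7, 3)
Match found at i = 2.

k = 2


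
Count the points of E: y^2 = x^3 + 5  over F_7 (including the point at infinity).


For each x in F_7, count y with y^2 = x^3 + 0 x + 5 mod 7:
  x = 3: RHS = 4, y in [2, 5]  -> 2 point(s)
  x = 5: RHS = 4, y in [2, 5]  -> 2 point(s)
  x = 6: RHS = 4, y in [2, 5]  -> 2 point(s)
Affine points: 6. Add the point at infinity: total = 7.

#E(F_7) = 7


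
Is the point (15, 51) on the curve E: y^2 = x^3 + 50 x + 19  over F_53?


Check whether y^2 = x^3 + 50 x + 19 (mod 53) for (x, y) = (15, 51).
LHS: y^2 = 51^2 mod 53 = 4
RHS: x^3 + 50 x + 19 = 15^3 + 50*15 + 19 mod 53 = 10
LHS != RHS

No, not on the curve


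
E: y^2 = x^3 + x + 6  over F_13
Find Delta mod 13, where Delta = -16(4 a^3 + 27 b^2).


4 a^3 + 27 b^2 = 4*1^3 + 27*6^2 = 4 + 972 = 976
Delta = -16 * (976) = -15616
Delta mod 13 = 10

Delta = 10 (mod 13)


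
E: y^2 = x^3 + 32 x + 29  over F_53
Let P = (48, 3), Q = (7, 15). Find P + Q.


P != Q, so use the chord formula.
s = (y2 - y1) / (x2 - x1) = (12) / (12) mod 53 = 1
x3 = s^2 - x1 - x2 mod 53 = 1^2 - 48 - 7 = 52
y3 = s (x1 - x3) - y1 mod 53 = 1 * (48 - 52) - 3 = 46

P + Q = (52, 46)


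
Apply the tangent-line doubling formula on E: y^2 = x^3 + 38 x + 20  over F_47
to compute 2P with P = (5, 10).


Doubling: s = (3 x1^2 + a) / (2 y1)
s = (3*5^2 + 38) / (2*10) mod 47 = 8
x3 = s^2 - 2 x1 mod 47 = 8^2 - 2*5 = 7
y3 = s (x1 - x3) - y1 mod 47 = 8 * (5 - 7) - 10 = 21

2P = (7, 21)


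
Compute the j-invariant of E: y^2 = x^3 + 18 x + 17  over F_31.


Delta = -16(4 a^3 + 27 b^2) mod 31 = 12
-1728 * (4 a)^3 = -1728 * (4*18)^3 mod 31 = 2
j = 2 * 12^(-1) mod 31 = 26

j = 26 (mod 31)


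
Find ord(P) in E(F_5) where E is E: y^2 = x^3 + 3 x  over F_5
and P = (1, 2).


Compute successive multiples of P until we hit O:
  1P = (1, 2)
  2P = (4, 1)
  3P = (4, 4)
  4P = (1, 3)
  5P = O

ord(P) = 5


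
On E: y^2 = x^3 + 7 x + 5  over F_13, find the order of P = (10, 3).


Compute successive multiples of P until we hit O:
  1P = (10, 3)
  2P = (2, 12)
  3P = (11, 3)
  4P = (5, 10)
  5P = (1, 0)
  6P = (5, 3)
  7P = (11, 10)
  8P = (2, 1)
  ... (continuing to 10P)
  10P = O

ord(P) = 10


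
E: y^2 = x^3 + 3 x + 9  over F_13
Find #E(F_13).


For each x in F_13, count y with y^2 = x^3 + 3 x + 9 mod 13:
  x = 0: RHS = 9, y in [3, 10]  -> 2 point(s)
  x = 1: RHS = 0, y in [0]  -> 1 point(s)
  x = 2: RHS = 10, y in [6, 7]  -> 2 point(s)
  x = 6: RHS = 9, y in [3, 10]  -> 2 point(s)
  x = 7: RHS = 9, y in [3, 10]  -> 2 point(s)
  x = 8: RHS = 12, y in [5, 8]  -> 2 point(s)
  x = 10: RHS = 12, y in [5, 8]  -> 2 point(s)
Affine points: 13. Add the point at infinity: total = 14.

#E(F_13) = 14


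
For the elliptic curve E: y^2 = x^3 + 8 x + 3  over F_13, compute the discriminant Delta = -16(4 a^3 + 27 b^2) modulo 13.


4 a^3 + 27 b^2 = 4*8^3 + 27*3^2 = 2048 + 243 = 2291
Delta = -16 * (2291) = -36656
Delta mod 13 = 4

Delta = 4 (mod 13)


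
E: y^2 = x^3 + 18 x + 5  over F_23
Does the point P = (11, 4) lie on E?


Check whether y^2 = x^3 + 18 x + 5 (mod 23) for (x, y) = (11, 4).
LHS: y^2 = 4^2 mod 23 = 16
RHS: x^3 + 18 x + 5 = 11^3 + 18*11 + 5 mod 23 = 16
LHS = RHS

Yes, on the curve


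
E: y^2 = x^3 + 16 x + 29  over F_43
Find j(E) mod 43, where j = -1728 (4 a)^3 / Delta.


Delta = -16(4 a^3 + 27 b^2) mod 43 = 22
-1728 * (4 a)^3 = -1728 * (4*16)^3 mod 43 = 1
j = 1 * 22^(-1) mod 43 = 2

j = 2 (mod 43)


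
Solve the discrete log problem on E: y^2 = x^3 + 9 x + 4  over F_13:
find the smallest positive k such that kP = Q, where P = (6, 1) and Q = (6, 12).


Enumerate multiples of P until we hit Q = (6, 12):
  1P = (6, 1)
  2P = (1, 12)
  3P = (2, 11)
  4P = (8, 4)
  5P = (11, 11)
  6P = (0, 11)
  7P = (4, 0)
  8P = (0, 2)
  9P = (11, 2)
  10P = (8, 9)
  11P = (2, 2)
  12P = (1, 1)
  13P = (6, 12)
Match found at i = 13.

k = 13


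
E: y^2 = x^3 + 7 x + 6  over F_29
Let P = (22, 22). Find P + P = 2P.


Doubling: s = (3 x1^2 + a) / (2 y1)
s = (3*22^2 + 7) / (2*22) mod 29 = 18
x3 = s^2 - 2 x1 mod 29 = 18^2 - 2*22 = 19
y3 = s (x1 - x3) - y1 mod 29 = 18 * (22 - 19) - 22 = 3

2P = (19, 3)


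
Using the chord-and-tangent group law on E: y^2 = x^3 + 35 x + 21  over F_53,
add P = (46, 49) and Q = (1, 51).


P != Q, so use the chord formula.
s = (y2 - y1) / (x2 - x1) = (2) / (8) mod 53 = 40
x3 = s^2 - x1 - x2 mod 53 = 40^2 - 46 - 1 = 16
y3 = s (x1 - x3) - y1 mod 53 = 40 * (46 - 16) - 49 = 38

P + Q = (16, 38)


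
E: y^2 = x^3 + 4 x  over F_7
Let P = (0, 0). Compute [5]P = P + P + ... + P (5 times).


k = 5 = 101_2 (binary, LSB first: 101)
Double-and-add from P = (0, 0):
  bit 0 = 1: acc = O + (0, 0) = (0, 0)
  bit 1 = 0: acc unchanged = (0, 0)
  bit 2 = 1: acc = (0, 0) + O = (0, 0)

5P = (0, 0)


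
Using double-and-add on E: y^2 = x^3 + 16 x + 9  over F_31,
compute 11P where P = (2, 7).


k = 11 = 1011_2 (binary, LSB first: 1101)
Double-and-add from P = (2, 7):
  bit 0 = 1: acc = O + (2, 7) = (2, 7)
  bit 1 = 1: acc = (2, 7) + (0, 28) = (23, 12)
  bit 2 = 0: acc unchanged = (23, 12)
  bit 3 = 1: acc = (23, 12) + (5, 11) = (23, 19)

11P = (23, 19)


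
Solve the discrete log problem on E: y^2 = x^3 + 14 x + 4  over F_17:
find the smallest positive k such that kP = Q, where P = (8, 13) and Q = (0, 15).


Enumerate multiples of P until we hit Q = (0, 15):
  1P = (8, 13)
  2P = (0, 2)
  3P = (0, 15)
Match found at i = 3.

k = 3


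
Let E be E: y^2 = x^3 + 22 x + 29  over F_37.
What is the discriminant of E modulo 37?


4 a^3 + 27 b^2 = 4*22^3 + 27*29^2 = 42592 + 22707 = 65299
Delta = -16 * (65299) = -1044784
Delta mod 37 = 22

Delta = 22 (mod 37)


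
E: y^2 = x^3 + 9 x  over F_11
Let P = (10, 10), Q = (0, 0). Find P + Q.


P != Q, so use the chord formula.
s = (y2 - y1) / (x2 - x1) = (1) / (1) mod 11 = 1
x3 = s^2 - x1 - x2 mod 11 = 1^2 - 10 - 0 = 2
y3 = s (x1 - x3) - y1 mod 11 = 1 * (10 - 2) - 10 = 9

P + Q = (2, 9)


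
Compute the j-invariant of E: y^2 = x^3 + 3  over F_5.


Delta = -16(4 a^3 + 27 b^2) mod 5 = 2
-1728 * (4 a)^3 = -1728 * (4*0)^3 mod 5 = 0
j = 0 * 2^(-1) mod 5 = 0

j = 0 (mod 5)


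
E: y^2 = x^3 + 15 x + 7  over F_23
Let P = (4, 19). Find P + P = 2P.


Doubling: s = (3 x1^2 + a) / (2 y1)
s = (3*4^2 + 15) / (2*19) mod 23 = 18
x3 = s^2 - 2 x1 mod 23 = 18^2 - 2*4 = 17
y3 = s (x1 - x3) - y1 mod 23 = 18 * (4 - 17) - 19 = 0

2P = (17, 0)


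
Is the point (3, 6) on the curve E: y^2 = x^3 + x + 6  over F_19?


Check whether y^2 = x^3 + 1 x + 6 (mod 19) for (x, y) = (3, 6).
LHS: y^2 = 6^2 mod 19 = 17
RHS: x^3 + 1 x + 6 = 3^3 + 1*3 + 6 mod 19 = 17
LHS = RHS

Yes, on the curve


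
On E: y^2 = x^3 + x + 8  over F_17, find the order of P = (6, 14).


Compute successive multiples of P until we hit O:
  1P = (6, 14)
  2P = (4, 12)
  3P = (8, 1)
  4P = (7, 1)
  5P = (3, 15)
  6P = (10, 10)
  7P = (2, 16)
  8P = (5, 11)
  ... (continuing to 25P)
  25P = O

ord(P) = 25


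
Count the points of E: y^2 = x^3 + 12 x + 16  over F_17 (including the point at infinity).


For each x in F_17, count y with y^2 = x^3 + 12 x + 16 mod 17:
  x = 0: RHS = 16, y in [4, 13]  -> 2 point(s)
  x = 4: RHS = 9, y in [3, 14]  -> 2 point(s)
  x = 6: RHS = 15, y in [7, 10]  -> 2 point(s)
  x = 7: RHS = 1, y in [1, 16]  -> 2 point(s)
  x = 11: RHS = 0, y in [0]  -> 1 point(s)
  x = 12: RHS = 1, y in [1, 16]  -> 2 point(s)
  x = 14: RHS = 4, y in [2, 15]  -> 2 point(s)
  x = 15: RHS = 1, y in [1, 16]  -> 2 point(s)
Affine points: 15. Add the point at infinity: total = 16.

#E(F_17) = 16


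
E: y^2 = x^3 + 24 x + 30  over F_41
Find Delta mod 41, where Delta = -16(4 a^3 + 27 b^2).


4 a^3 + 27 b^2 = 4*24^3 + 27*30^2 = 55296 + 24300 = 79596
Delta = -16 * (79596) = -1273536
Delta mod 41 = 6

Delta = 6 (mod 41)


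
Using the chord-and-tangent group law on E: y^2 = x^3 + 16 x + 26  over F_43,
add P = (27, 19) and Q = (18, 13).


P != Q, so use the chord formula.
s = (y2 - y1) / (x2 - x1) = (37) / (34) mod 43 = 15
x3 = s^2 - x1 - x2 mod 43 = 15^2 - 27 - 18 = 8
y3 = s (x1 - x3) - y1 mod 43 = 15 * (27 - 8) - 19 = 8

P + Q = (8, 8)


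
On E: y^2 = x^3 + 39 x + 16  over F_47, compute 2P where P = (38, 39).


Doubling: s = (3 x1^2 + a) / (2 y1)
s = (3*38^2 + 39) / (2*39) mod 47 = 0
x3 = s^2 - 2 x1 mod 47 = 0^2 - 2*38 = 18
y3 = s (x1 - x3) - y1 mod 47 = 0 * (38 - 18) - 39 = 8

2P = (18, 8)


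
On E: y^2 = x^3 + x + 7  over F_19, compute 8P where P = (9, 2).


k = 8 = 1000_2 (binary, LSB first: 0001)
Double-and-add from P = (9, 2):
  bit 0 = 0: acc unchanged = O
  bit 1 = 0: acc unchanged = O
  bit 2 = 0: acc unchanged = O
  bit 3 = 1: acc = O + (9, 17) = (9, 17)

8P = (9, 17)


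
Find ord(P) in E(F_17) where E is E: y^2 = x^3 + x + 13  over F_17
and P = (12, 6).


Compute successive multiples of P until we hit O:
  1P = (12, 6)
  2P = (1, 7)
  3P = (13, 8)
  4P = (13, 9)
  5P = (1, 10)
  6P = (12, 11)
  7P = O

ord(P) = 7


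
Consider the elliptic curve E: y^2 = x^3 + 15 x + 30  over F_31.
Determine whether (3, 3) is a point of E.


Check whether y^2 = x^3 + 15 x + 30 (mod 31) for (x, y) = (3, 3).
LHS: y^2 = 3^2 mod 31 = 9
RHS: x^3 + 15 x + 30 = 3^3 + 15*3 + 30 mod 31 = 9
LHS = RHS

Yes, on the curve


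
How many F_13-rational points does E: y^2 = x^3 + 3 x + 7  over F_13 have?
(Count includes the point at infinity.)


For each x in F_13, count y with y^2 = x^3 + 3 x + 7 mod 13:
  x = 3: RHS = 4, y in [2, 11]  -> 2 point(s)
  x = 5: RHS = 4, y in [2, 11]  -> 2 point(s)
  x = 8: RHS = 10, y in [6, 7]  -> 2 point(s)
  x = 9: RHS = 9, y in [3, 10]  -> 2 point(s)
  x = 10: RHS = 10, y in [6, 7]  -> 2 point(s)
  x = 12: RHS = 3, y in [4, 9]  -> 2 point(s)
Affine points: 12. Add the point at infinity: total = 13.

#E(F_13) = 13


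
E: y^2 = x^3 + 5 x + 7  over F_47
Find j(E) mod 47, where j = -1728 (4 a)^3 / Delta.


Delta = -16(4 a^3 + 27 b^2) mod 47 = 19
-1728 * (4 a)^3 = -1728 * (4*5)^3 mod 47 = 16
j = 16 * 19^(-1) mod 47 = 33

j = 33 (mod 47)


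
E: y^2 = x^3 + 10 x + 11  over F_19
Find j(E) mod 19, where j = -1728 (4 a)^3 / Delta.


Delta = -16(4 a^3 + 27 b^2) mod 19 = 8
-1728 * (4 a)^3 = -1728 * (4*10)^3 mod 19 = 8
j = 8 * 8^(-1) mod 19 = 1

j = 1 (mod 19)


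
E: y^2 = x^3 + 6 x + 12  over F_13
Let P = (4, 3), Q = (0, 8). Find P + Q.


P != Q, so use the chord formula.
s = (y2 - y1) / (x2 - x1) = (5) / (9) mod 13 = 2
x3 = s^2 - x1 - x2 mod 13 = 2^2 - 4 - 0 = 0
y3 = s (x1 - x3) - y1 mod 13 = 2 * (4 - 0) - 3 = 5

P + Q = (0, 5)


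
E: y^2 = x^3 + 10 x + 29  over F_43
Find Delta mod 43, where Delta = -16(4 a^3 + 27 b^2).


4 a^3 + 27 b^2 = 4*10^3 + 27*29^2 = 4000 + 22707 = 26707
Delta = -16 * (26707) = -427312
Delta mod 43 = 22

Delta = 22 (mod 43)


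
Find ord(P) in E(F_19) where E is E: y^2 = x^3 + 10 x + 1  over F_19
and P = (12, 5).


Compute successive multiples of P until we hit O:
  1P = (12, 5)
  2P = (0, 1)
  3P = (5, 10)
  4P = (6, 7)
  5P = (18, 16)
  6P = (14, 4)
  7P = (17, 7)
  8P = (16, 1)
  ... (continuing to 25P)
  25P = O

ord(P) = 25


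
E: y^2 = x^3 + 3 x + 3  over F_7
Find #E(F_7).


For each x in F_7, count y with y^2 = x^3 + 3 x + 3 mod 7:
  x = 1: RHS = 0, y in [0]  -> 1 point(s)
  x = 3: RHS = 4, y in [2, 5]  -> 2 point(s)
  x = 4: RHS = 2, y in [3, 4]  -> 2 point(s)
Affine points: 5. Add the point at infinity: total = 6.

#E(F_7) = 6


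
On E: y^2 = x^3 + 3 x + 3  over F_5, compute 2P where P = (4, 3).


Doubling: s = (3 x1^2 + a) / (2 y1)
s = (3*4^2 + 3) / (2*3) mod 5 = 1
x3 = s^2 - 2 x1 mod 5 = 1^2 - 2*4 = 3
y3 = s (x1 - x3) - y1 mod 5 = 1 * (4 - 3) - 3 = 3

2P = (3, 3)


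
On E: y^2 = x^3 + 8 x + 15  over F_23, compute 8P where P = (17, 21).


k = 8 = 1000_2 (binary, LSB first: 0001)
Double-and-add from P = (17, 21):
  bit 0 = 0: acc unchanged = O
  bit 1 = 0: acc unchanged = O
  bit 2 = 0: acc unchanged = O
  bit 3 = 1: acc = O + (11, 13) = (11, 13)

8P = (11, 13)


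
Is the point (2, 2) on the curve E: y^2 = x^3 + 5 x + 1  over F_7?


Check whether y^2 = x^3 + 5 x + 1 (mod 7) for (x, y) = (2, 2).
LHS: y^2 = 2^2 mod 7 = 4
RHS: x^3 + 5 x + 1 = 2^3 + 5*2 + 1 mod 7 = 5
LHS != RHS

No, not on the curve


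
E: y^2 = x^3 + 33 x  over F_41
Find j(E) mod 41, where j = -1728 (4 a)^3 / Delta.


Delta = -16(4 a^3 + 27 b^2) mod 41 = 9
-1728 * (4 a)^3 = -1728 * (4*33)^3 mod 41 = 13
j = 13 * 9^(-1) mod 41 = 6

j = 6 (mod 41)


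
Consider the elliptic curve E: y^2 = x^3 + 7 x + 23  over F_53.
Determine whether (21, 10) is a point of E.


Check whether y^2 = x^3 + 7 x + 23 (mod 53) for (x, y) = (21, 10).
LHS: y^2 = 10^2 mod 53 = 47
RHS: x^3 + 7 x + 23 = 21^3 + 7*21 + 23 mod 53 = 50
LHS != RHS

No, not on the curve


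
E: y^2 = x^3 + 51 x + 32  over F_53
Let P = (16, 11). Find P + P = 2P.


Doubling: s = (3 x1^2 + a) / (2 y1)
s = (3*16^2 + 51) / (2*11) mod 53 = 30
x3 = s^2 - 2 x1 mod 53 = 30^2 - 2*16 = 20
y3 = s (x1 - x3) - y1 mod 53 = 30 * (16 - 20) - 11 = 28

2P = (20, 28)


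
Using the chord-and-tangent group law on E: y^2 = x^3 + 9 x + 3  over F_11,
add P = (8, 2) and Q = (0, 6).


P != Q, so use the chord formula.
s = (y2 - y1) / (x2 - x1) = (4) / (3) mod 11 = 5
x3 = s^2 - x1 - x2 mod 11 = 5^2 - 8 - 0 = 6
y3 = s (x1 - x3) - y1 mod 11 = 5 * (8 - 6) - 2 = 8

P + Q = (6, 8)


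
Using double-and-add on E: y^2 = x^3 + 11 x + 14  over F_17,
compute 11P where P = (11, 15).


k = 11 = 1011_2 (binary, LSB first: 1101)
Double-and-add from P = (11, 15):
  bit 0 = 1: acc = O + (11, 15) = (11, 15)
  bit 1 = 1: acc = (11, 15) + (12, 2) = (10, 6)
  bit 2 = 0: acc unchanged = (10, 6)
  bit 3 = 1: acc = (10, 6) + (8, 11) = (1, 14)

11P = (1, 14)


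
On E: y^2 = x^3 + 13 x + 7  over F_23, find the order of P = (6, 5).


Compute successive multiples of P until we hit O:
  1P = (6, 5)
  2P = (4, 10)
  3P = (2, 8)
  4P = (17, 9)
  5P = (18, 22)
  6P = (5, 6)
  7P = (13, 2)
  8P = (7, 2)
  ... (continuing to 33P)
  33P = O

ord(P) = 33


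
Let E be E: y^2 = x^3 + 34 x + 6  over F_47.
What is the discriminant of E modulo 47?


4 a^3 + 27 b^2 = 4*34^3 + 27*6^2 = 157216 + 972 = 158188
Delta = -16 * (158188) = -2531008
Delta mod 47 = 36

Delta = 36 (mod 47)


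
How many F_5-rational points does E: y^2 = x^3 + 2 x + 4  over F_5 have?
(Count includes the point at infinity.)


For each x in F_5, count y with y^2 = x^3 + 2 x + 4 mod 5:
  x = 0: RHS = 4, y in [2, 3]  -> 2 point(s)
  x = 2: RHS = 1, y in [1, 4]  -> 2 point(s)
  x = 4: RHS = 1, y in [1, 4]  -> 2 point(s)
Affine points: 6. Add the point at infinity: total = 7.

#E(F_5) = 7


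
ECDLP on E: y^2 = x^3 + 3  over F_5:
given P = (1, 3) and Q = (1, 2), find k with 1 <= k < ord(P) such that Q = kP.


Enumerate multiples of P until we hit Q = (1, 2):
  1P = (1, 3)
  2P = (2, 4)
  3P = (3, 0)
  4P = (2, 1)
  5P = (1, 2)
Match found at i = 5.

k = 5


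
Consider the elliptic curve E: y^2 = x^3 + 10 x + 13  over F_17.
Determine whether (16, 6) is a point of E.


Check whether y^2 = x^3 + 10 x + 13 (mod 17) for (x, y) = (16, 6).
LHS: y^2 = 6^2 mod 17 = 2
RHS: x^3 + 10 x + 13 = 16^3 + 10*16 + 13 mod 17 = 2
LHS = RHS

Yes, on the curve


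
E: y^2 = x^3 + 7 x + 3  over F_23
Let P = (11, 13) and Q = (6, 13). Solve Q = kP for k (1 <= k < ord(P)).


Enumerate multiples of P until we hit Q = (6, 13):
  1P = (11, 13)
  2P = (4, 7)
  3P = (20, 22)
  4P = (16, 5)
  5P = (5, 5)
  6P = (19, 7)
  7P = (18, 21)
  8P = (0, 16)
  9P = (2, 18)
  10P = (14, 4)
  11P = (7, 21)
  12P = (9, 6)
  13P = (21, 21)
  14P = (22, 15)
  15P = (6, 13)
Match found at i = 15.

k = 15


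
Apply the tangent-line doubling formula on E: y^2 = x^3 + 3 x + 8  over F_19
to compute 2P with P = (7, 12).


Doubling: s = (3 x1^2 + a) / (2 y1)
s = (3*7^2 + 3) / (2*12) mod 19 = 11
x3 = s^2 - 2 x1 mod 19 = 11^2 - 2*7 = 12
y3 = s (x1 - x3) - y1 mod 19 = 11 * (7 - 12) - 12 = 9

2P = (12, 9)


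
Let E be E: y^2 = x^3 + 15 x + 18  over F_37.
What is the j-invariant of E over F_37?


Delta = -16(4 a^3 + 27 b^2) mod 37 = 9
-1728 * (4 a)^3 = -1728 * (4*15)^3 mod 37 = 8
j = 8 * 9^(-1) mod 37 = 5

j = 5 (mod 37)


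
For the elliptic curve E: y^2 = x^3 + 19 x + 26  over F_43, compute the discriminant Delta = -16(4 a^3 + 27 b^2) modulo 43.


4 a^3 + 27 b^2 = 4*19^3 + 27*26^2 = 27436 + 18252 = 45688
Delta = -16 * (45688) = -731008
Delta mod 43 = 35

Delta = 35 (mod 43)


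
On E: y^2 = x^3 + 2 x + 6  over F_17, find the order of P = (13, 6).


Compute successive multiples of P until we hit O:
  1P = (13, 6)
  2P = (6, 9)
  3P = (2, 16)
  4P = (1, 14)
  5P = (11, 4)
  6P = (11, 13)
  7P = (1, 3)
  8P = (2, 1)
  ... (continuing to 11P)
  11P = O

ord(P) = 11


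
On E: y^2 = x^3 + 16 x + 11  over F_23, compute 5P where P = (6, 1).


k = 5 = 101_2 (binary, LSB first: 101)
Double-and-add from P = (6, 1):
  bit 0 = 1: acc = O + (6, 1) = (6, 1)
  bit 1 = 0: acc unchanged = (6, 1)
  bit 2 = 1: acc = (6, 1) + (13, 22) = (13, 1)

5P = (13, 1)


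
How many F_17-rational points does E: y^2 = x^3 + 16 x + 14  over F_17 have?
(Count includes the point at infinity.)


For each x in F_17, count y with y^2 = x^3 + 16 x + 14 mod 17:
  x = 3: RHS = 4, y in [2, 15]  -> 2 point(s)
  x = 5: RHS = 15, y in [7, 10]  -> 2 point(s)
  x = 8: RHS = 8, y in [5, 12]  -> 2 point(s)
  x = 10: RHS = 1, y in [1, 16]  -> 2 point(s)
  x = 11: RHS = 8, y in [5, 12]  -> 2 point(s)
  x = 12: RHS = 13, y in [8, 9]  -> 2 point(s)
  x = 15: RHS = 8, y in [5, 12]  -> 2 point(s)
Affine points: 14. Add the point at infinity: total = 15.

#E(F_17) = 15


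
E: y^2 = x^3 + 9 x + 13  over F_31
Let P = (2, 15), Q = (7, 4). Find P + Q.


P != Q, so use the chord formula.
s = (y2 - y1) / (x2 - x1) = (20) / (5) mod 31 = 4
x3 = s^2 - x1 - x2 mod 31 = 4^2 - 2 - 7 = 7
y3 = s (x1 - x3) - y1 mod 31 = 4 * (2 - 7) - 15 = 27

P + Q = (7, 27)


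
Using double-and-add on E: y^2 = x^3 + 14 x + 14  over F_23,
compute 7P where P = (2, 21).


k = 7 = 111_2 (binary, LSB first: 111)
Double-and-add from P = (2, 21):
  bit 0 = 1: acc = O + (2, 21) = (2, 21)
  bit 1 = 1: acc = (2, 21) + (21, 22) = (13, 22)
  bit 2 = 1: acc = (13, 22) + (12, 22) = (21, 1)

7P = (21, 1)


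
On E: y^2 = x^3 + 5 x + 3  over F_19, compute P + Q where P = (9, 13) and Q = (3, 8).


P != Q, so use the chord formula.
s = (y2 - y1) / (x2 - x1) = (14) / (13) mod 19 = 4
x3 = s^2 - x1 - x2 mod 19 = 4^2 - 9 - 3 = 4
y3 = s (x1 - x3) - y1 mod 19 = 4 * (9 - 4) - 13 = 7

P + Q = (4, 7)


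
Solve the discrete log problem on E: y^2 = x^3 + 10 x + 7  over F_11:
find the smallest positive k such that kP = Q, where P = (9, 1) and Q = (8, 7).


Enumerate multiples of P until we hit Q = (8, 7):
  1P = (9, 1)
  2P = (4, 10)
  3P = (3, 8)
  4P = (8, 7)
Match found at i = 4.

k = 4


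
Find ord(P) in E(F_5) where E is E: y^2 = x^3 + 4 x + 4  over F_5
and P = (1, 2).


Compute successive multiples of P until we hit O:
  1P = (1, 2)
  2P = (2, 0)
  3P = (1, 3)
  4P = O

ord(P) = 4


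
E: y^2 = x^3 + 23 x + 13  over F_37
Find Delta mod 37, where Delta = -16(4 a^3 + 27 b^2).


4 a^3 + 27 b^2 = 4*23^3 + 27*13^2 = 48668 + 4563 = 53231
Delta = -16 * (53231) = -851696
Delta mod 37 = 7

Delta = 7 (mod 37)


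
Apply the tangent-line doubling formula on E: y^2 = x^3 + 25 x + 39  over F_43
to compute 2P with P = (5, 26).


Doubling: s = (3 x1^2 + a) / (2 y1)
s = (3*5^2 + 25) / (2*26) mod 43 = 35
x3 = s^2 - 2 x1 mod 43 = 35^2 - 2*5 = 11
y3 = s (x1 - x3) - y1 mod 43 = 35 * (5 - 11) - 26 = 22

2P = (11, 22)


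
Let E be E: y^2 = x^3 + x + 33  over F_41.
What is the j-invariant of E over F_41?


Delta = -16(4 a^3 + 27 b^2) mod 41 = 4
-1728 * (4 a)^3 = -1728 * (4*1)^3 mod 41 = 26
j = 26 * 4^(-1) mod 41 = 27

j = 27 (mod 41)


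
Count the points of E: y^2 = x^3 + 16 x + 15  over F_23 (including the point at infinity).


For each x in F_23, count y with y^2 = x^3 + 16 x + 15 mod 23:
  x = 1: RHS = 9, y in [3, 20]  -> 2 point(s)
  x = 2: RHS = 9, y in [3, 20]  -> 2 point(s)
  x = 5: RHS = 13, y in [6, 17]  -> 2 point(s)
  x = 10: RHS = 2, y in [5, 18]  -> 2 point(s)
  x = 11: RHS = 4, y in [2, 21]  -> 2 point(s)
  x = 12: RHS = 3, y in [7, 16]  -> 2 point(s)
  x = 14: RHS = 16, y in [4, 19]  -> 2 point(s)
  x = 17: RHS = 2, y in [5, 18]  -> 2 point(s)
  x = 19: RHS = 2, y in [5, 18]  -> 2 point(s)
  x = 20: RHS = 9, y in [3, 20]  -> 2 point(s)
Affine points: 20. Add the point at infinity: total = 21.

#E(F_23) = 21


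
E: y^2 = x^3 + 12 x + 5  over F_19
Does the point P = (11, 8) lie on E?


Check whether y^2 = x^3 + 12 x + 5 (mod 19) for (x, y) = (11, 8).
LHS: y^2 = 8^2 mod 19 = 7
RHS: x^3 + 12 x + 5 = 11^3 + 12*11 + 5 mod 19 = 5
LHS != RHS

No, not on the curve


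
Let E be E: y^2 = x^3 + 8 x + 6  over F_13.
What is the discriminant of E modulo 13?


4 a^3 + 27 b^2 = 4*8^3 + 27*6^2 = 2048 + 972 = 3020
Delta = -16 * (3020) = -48320
Delta mod 13 = 1

Delta = 1 (mod 13)


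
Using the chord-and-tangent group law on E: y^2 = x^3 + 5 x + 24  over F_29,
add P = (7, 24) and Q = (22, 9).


P != Q, so use the chord formula.
s = (y2 - y1) / (x2 - x1) = (14) / (15) mod 29 = 28
x3 = s^2 - x1 - x2 mod 29 = 28^2 - 7 - 22 = 1
y3 = s (x1 - x3) - y1 mod 29 = 28 * (7 - 1) - 24 = 28

P + Q = (1, 28)


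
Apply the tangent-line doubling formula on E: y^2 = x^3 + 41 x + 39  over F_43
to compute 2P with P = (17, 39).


Doubling: s = (3 x1^2 + a) / (2 y1)
s = (3*17^2 + 41) / (2*39) mod 43 = 37
x3 = s^2 - 2 x1 mod 43 = 37^2 - 2*17 = 2
y3 = s (x1 - x3) - y1 mod 43 = 37 * (17 - 2) - 39 = 0

2P = (2, 0)


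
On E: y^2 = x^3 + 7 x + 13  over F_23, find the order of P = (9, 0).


Compute successive multiples of P until we hit O:
  1P = (9, 0)
  2P = O

ord(P) = 2


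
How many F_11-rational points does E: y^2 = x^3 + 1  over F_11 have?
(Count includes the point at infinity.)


For each x in F_11, count y with y^2 = x^3 + 0 x + 1 mod 11:
  x = 0: RHS = 1, y in [1, 10]  -> 2 point(s)
  x = 2: RHS = 9, y in [3, 8]  -> 2 point(s)
  x = 5: RHS = 5, y in [4, 7]  -> 2 point(s)
  x = 7: RHS = 3, y in [5, 6]  -> 2 point(s)
  x = 9: RHS = 4, y in [2, 9]  -> 2 point(s)
  x = 10: RHS = 0, y in [0]  -> 1 point(s)
Affine points: 11. Add the point at infinity: total = 12.

#E(F_11) = 12


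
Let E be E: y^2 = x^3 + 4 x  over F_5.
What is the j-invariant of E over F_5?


Delta = -16(4 a^3 + 27 b^2) mod 5 = 4
-1728 * (4 a)^3 = -1728 * (4*4)^3 mod 5 = 2
j = 2 * 4^(-1) mod 5 = 3

j = 3 (mod 5)


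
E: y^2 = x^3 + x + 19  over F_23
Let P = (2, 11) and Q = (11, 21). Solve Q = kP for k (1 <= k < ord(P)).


Enumerate multiples of P until we hit Q = (11, 21):
  1P = (2, 11)
  2P = (4, 15)
  3P = (21, 20)
  4P = (18, 2)
  5P = (7, 22)
  6P = (17, 2)
  7P = (20, 9)
  8P = (3, 7)
  9P = (11, 2)
  10P = (11, 21)
Match found at i = 10.

k = 10


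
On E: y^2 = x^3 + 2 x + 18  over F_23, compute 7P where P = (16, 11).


k = 7 = 111_2 (binary, LSB first: 111)
Double-and-add from P = (16, 11):
  bit 0 = 1: acc = O + (16, 11) = (16, 11)
  bit 1 = 1: acc = (16, 11) + (20, 10) = (0, 8)
  bit 2 = 1: acc = (0, 8) + (10, 16) = (21, 12)

7P = (21, 12)


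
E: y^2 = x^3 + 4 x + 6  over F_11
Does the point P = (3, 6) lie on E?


Check whether y^2 = x^3 + 4 x + 6 (mod 11) for (x, y) = (3, 6).
LHS: y^2 = 6^2 mod 11 = 3
RHS: x^3 + 4 x + 6 = 3^3 + 4*3 + 6 mod 11 = 1
LHS != RHS

No, not on the curve


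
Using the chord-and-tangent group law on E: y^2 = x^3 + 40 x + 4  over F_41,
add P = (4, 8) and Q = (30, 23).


P != Q, so use the chord formula.
s = (y2 - y1) / (x2 - x1) = (15) / (26) mod 41 = 40
x3 = s^2 - x1 - x2 mod 41 = 40^2 - 4 - 30 = 8
y3 = s (x1 - x3) - y1 mod 41 = 40 * (4 - 8) - 8 = 37

P + Q = (8, 37)


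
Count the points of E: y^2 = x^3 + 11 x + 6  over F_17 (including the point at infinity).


For each x in F_17, count y with y^2 = x^3 + 11 x + 6 mod 17:
  x = 1: RHS = 1, y in [1, 16]  -> 2 point(s)
  x = 2: RHS = 2, y in [6, 11]  -> 2 point(s)
  x = 3: RHS = 15, y in [7, 10]  -> 2 point(s)
  x = 5: RHS = 16, y in [4, 13]  -> 2 point(s)
  x = 6: RHS = 16, y in [4, 13]  -> 2 point(s)
  x = 7: RHS = 1, y in [1, 16]  -> 2 point(s)
  x = 9: RHS = 1, y in [1, 16]  -> 2 point(s)
  x = 11: RHS = 13, y in [8, 9]  -> 2 point(s)
  x = 12: RHS = 13, y in [8, 9]  -> 2 point(s)
  x = 13: RHS = 0, y in [0]  -> 1 point(s)
Affine points: 19. Add the point at infinity: total = 20.

#E(F_17) = 20


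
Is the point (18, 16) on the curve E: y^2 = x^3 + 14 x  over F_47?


Check whether y^2 = x^3 + 14 x + 0 (mod 47) for (x, y) = (18, 16).
LHS: y^2 = 16^2 mod 47 = 21
RHS: x^3 + 14 x + 0 = 18^3 + 14*18 + 0 mod 47 = 21
LHS = RHS

Yes, on the curve


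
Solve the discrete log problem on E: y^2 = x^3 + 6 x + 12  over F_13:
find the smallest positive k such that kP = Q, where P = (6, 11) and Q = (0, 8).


Enumerate multiples of P until we hit Q = (0, 8):
  1P = (6, 11)
  2P = (4, 10)
  3P = (0, 5)
  4P = (8, 0)
  5P = (0, 8)
Match found at i = 5.

k = 5


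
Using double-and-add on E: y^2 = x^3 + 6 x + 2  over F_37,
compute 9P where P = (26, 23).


k = 9 = 1001_2 (binary, LSB first: 1001)
Double-and-add from P = (26, 23):
  bit 0 = 1: acc = O + (26, 23) = (26, 23)
  bit 1 = 0: acc unchanged = (26, 23)
  bit 2 = 0: acc unchanged = (26, 23)
  bit 3 = 1: acc = (26, 23) + (21, 19) = (1, 34)

9P = (1, 34)


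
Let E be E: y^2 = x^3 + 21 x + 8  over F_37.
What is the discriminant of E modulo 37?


4 a^3 + 27 b^2 = 4*21^3 + 27*8^2 = 37044 + 1728 = 38772
Delta = -16 * (38772) = -620352
Delta mod 37 = 27

Delta = 27 (mod 37)


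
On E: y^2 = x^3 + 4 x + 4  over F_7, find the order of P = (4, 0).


Compute successive multiples of P until we hit O:
  1P = (4, 0)
  2P = O

ord(P) = 2


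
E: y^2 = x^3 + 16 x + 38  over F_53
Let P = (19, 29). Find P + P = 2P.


Doubling: s = (3 x1^2 + a) / (2 y1)
s = (3*19^2 + 16) / (2*29) mod 53 = 29
x3 = s^2 - 2 x1 mod 53 = 29^2 - 2*19 = 8
y3 = s (x1 - x3) - y1 mod 53 = 29 * (19 - 8) - 29 = 25

2P = (8, 25)


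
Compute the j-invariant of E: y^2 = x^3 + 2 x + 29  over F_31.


Delta = -16(4 a^3 + 27 b^2) mod 31 = 23
-1728 * (4 a)^3 = -1728 * (4*2)^3 mod 31 = 4
j = 4 * 23^(-1) mod 31 = 15

j = 15 (mod 31)


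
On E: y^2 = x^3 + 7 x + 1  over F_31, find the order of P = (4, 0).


Compute successive multiples of P until we hit O:
  1P = (4, 0)
  2P = O

ord(P) = 2


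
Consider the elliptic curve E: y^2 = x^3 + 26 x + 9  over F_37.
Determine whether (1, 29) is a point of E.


Check whether y^2 = x^3 + 26 x + 9 (mod 37) for (x, y) = (1, 29).
LHS: y^2 = 29^2 mod 37 = 27
RHS: x^3 + 26 x + 9 = 1^3 + 26*1 + 9 mod 37 = 36
LHS != RHS

No, not on the curve


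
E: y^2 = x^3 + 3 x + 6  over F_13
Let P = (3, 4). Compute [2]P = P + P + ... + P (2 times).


k = 2 = 10_2 (binary, LSB first: 01)
Double-and-add from P = (3, 4):
  bit 0 = 0: acc unchanged = O
  bit 1 = 1: acc = O + (4, 2) = (4, 2)

2P = (4, 2)


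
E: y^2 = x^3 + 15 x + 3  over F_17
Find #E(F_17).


For each x in F_17, count y with y^2 = x^3 + 15 x + 3 mod 17:
  x = 1: RHS = 2, y in [6, 11]  -> 2 point(s)
  x = 4: RHS = 8, y in [5, 12]  -> 2 point(s)
  x = 5: RHS = 16, y in [4, 13]  -> 2 point(s)
  x = 7: RHS = 9, y in [3, 14]  -> 2 point(s)
  x = 9: RHS = 0, y in [0]  -> 1 point(s)
  x = 13: RHS = 15, y in [7, 10]  -> 2 point(s)
  x = 14: RHS = 16, y in [4, 13]  -> 2 point(s)
  x = 15: RHS = 16, y in [4, 13]  -> 2 point(s)
  x = 16: RHS = 4, y in [2, 15]  -> 2 point(s)
Affine points: 17. Add the point at infinity: total = 18.

#E(F_17) = 18


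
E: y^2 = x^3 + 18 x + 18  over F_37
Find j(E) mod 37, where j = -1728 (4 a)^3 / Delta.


Delta = -16(4 a^3 + 27 b^2) mod 37 = 11
-1728 * (4 a)^3 = -1728 * (4*18)^3 mod 37 = 23
j = 23 * 11^(-1) mod 37 = 29

j = 29 (mod 37)


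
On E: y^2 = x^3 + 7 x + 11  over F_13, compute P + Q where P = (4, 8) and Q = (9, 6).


P != Q, so use the chord formula.
s = (y2 - y1) / (x2 - x1) = (11) / (5) mod 13 = 10
x3 = s^2 - x1 - x2 mod 13 = 10^2 - 4 - 9 = 9
y3 = s (x1 - x3) - y1 mod 13 = 10 * (4 - 9) - 8 = 7

P + Q = (9, 7)


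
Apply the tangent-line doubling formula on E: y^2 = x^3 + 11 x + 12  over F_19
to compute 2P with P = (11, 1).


Doubling: s = (3 x1^2 + a) / (2 y1)
s = (3*11^2 + 11) / (2*1) mod 19 = 16
x3 = s^2 - 2 x1 mod 19 = 16^2 - 2*11 = 6
y3 = s (x1 - x3) - y1 mod 19 = 16 * (11 - 6) - 1 = 3

2P = (6, 3)


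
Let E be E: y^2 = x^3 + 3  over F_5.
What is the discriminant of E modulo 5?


4 a^3 + 27 b^2 = 4*0^3 + 27*3^2 = 0 + 243 = 243
Delta = -16 * (243) = -3888
Delta mod 5 = 2

Delta = 2 (mod 5)


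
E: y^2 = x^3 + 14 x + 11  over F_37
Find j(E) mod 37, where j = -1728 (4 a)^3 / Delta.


Delta = -16(4 a^3 + 27 b^2) mod 37 = 32
-1728 * (4 a)^3 = -1728 * (4*14)^3 mod 37 = 6
j = 6 * 32^(-1) mod 37 = 21

j = 21 (mod 37)


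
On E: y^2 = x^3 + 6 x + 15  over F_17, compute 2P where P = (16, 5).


Doubling: s = (3 x1^2 + a) / (2 y1)
s = (3*16^2 + 6) / (2*5) mod 17 = 6
x3 = s^2 - 2 x1 mod 17 = 6^2 - 2*16 = 4
y3 = s (x1 - x3) - y1 mod 17 = 6 * (16 - 4) - 5 = 16

2P = (4, 16)


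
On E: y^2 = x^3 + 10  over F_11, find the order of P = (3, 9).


Compute successive multiples of P until we hit O:
  1P = (3, 9)
  2P = (10, 8)
  3P = (7, 1)
  4P = (5, 6)
  5P = (8, 4)
  6P = (1, 0)
  7P = (8, 7)
  8P = (5, 5)
  ... (continuing to 12P)
  12P = O

ord(P) = 12


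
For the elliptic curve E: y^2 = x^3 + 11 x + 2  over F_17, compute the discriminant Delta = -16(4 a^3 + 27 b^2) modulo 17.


4 a^3 + 27 b^2 = 4*11^3 + 27*2^2 = 5324 + 108 = 5432
Delta = -16 * (5432) = -86912
Delta mod 17 = 9

Delta = 9 (mod 17)


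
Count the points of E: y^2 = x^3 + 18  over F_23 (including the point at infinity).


For each x in F_23, count y with y^2 = x^3 + 0 x + 18 mod 23:
  x = 0: RHS = 18, y in [8, 15]  -> 2 point(s)
  x = 2: RHS = 3, y in [7, 16]  -> 2 point(s)
  x = 4: RHS = 13, y in [6, 17]  -> 2 point(s)
  x = 6: RHS = 4, y in [2, 21]  -> 2 point(s)
  x = 7: RHS = 16, y in [4, 19]  -> 2 point(s)
  x = 8: RHS = 1, y in [1, 22]  -> 2 point(s)
  x = 10: RHS = 6, y in [11, 12]  -> 2 point(s)
  x = 14: RHS = 2, y in [5, 18]  -> 2 point(s)
  x = 15: RHS = 12, y in [9, 14]  -> 2 point(s)
  x = 17: RHS = 9, y in [3, 20]  -> 2 point(s)
  x = 18: RHS = 8, y in [10, 13]  -> 2 point(s)
  x = 19: RHS = 0, y in [0]  -> 1 point(s)
Affine points: 23. Add the point at infinity: total = 24.

#E(F_23) = 24


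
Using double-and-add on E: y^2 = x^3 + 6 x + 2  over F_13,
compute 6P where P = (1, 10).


k = 6 = 110_2 (binary, LSB first: 011)
Double-and-add from P = (1, 10):
  bit 0 = 0: acc unchanged = O
  bit 1 = 1: acc = O + (10, 10) = (10, 10)
  bit 2 = 1: acc = (10, 10) + (7, 6) = (5, 1)

6P = (5, 1)


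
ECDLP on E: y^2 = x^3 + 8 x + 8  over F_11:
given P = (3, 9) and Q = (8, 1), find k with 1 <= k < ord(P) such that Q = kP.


Enumerate multiples of P until we hit Q = (8, 1):
  1P = (3, 9)
  2P = (8, 10)
  3P = (4, 4)
  4P = (7, 0)
  5P = (4, 7)
  6P = (8, 1)
Match found at i = 6.

k = 6


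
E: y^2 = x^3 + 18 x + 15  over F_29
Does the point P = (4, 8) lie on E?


Check whether y^2 = x^3 + 18 x + 15 (mod 29) for (x, y) = (4, 8).
LHS: y^2 = 8^2 mod 29 = 6
RHS: x^3 + 18 x + 15 = 4^3 + 18*4 + 15 mod 29 = 6
LHS = RHS

Yes, on the curve


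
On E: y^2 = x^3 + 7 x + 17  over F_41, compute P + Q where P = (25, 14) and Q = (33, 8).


P != Q, so use the chord formula.
s = (y2 - y1) / (x2 - x1) = (35) / (8) mod 41 = 30
x3 = s^2 - x1 - x2 mod 41 = 30^2 - 25 - 33 = 22
y3 = s (x1 - x3) - y1 mod 41 = 30 * (25 - 22) - 14 = 35

P + Q = (22, 35)


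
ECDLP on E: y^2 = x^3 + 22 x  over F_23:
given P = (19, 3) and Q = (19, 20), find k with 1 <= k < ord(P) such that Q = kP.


Enumerate multiples of P until we hit Q = (19, 20):
  1P = (19, 3)
  2P = (1, 0)
  3P = (19, 20)
Match found at i = 3.

k = 3


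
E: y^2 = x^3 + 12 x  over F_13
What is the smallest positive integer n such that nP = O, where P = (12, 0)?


Compute successive multiples of P until we hit O:
  1P = (12, 0)
  2P = O

ord(P) = 2


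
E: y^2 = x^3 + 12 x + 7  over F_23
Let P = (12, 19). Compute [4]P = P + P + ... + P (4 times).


k = 4 = 100_2 (binary, LSB first: 001)
Double-and-add from P = (12, 19):
  bit 0 = 0: acc unchanged = O
  bit 1 = 0: acc unchanged = O
  bit 2 = 1: acc = O + (12, 4) = (12, 4)

4P = (12, 4)


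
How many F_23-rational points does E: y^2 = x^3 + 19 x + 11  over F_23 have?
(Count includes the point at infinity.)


For each x in F_23, count y with y^2 = x^3 + 19 x + 11 mod 23:
  x = 1: RHS = 8, y in [10, 13]  -> 2 point(s)
  x = 3: RHS = 3, y in [7, 16]  -> 2 point(s)
  x = 4: RHS = 13, y in [6, 17]  -> 2 point(s)
  x = 5: RHS = 1, y in [1, 22]  -> 2 point(s)
  x = 7: RHS = 4, y in [2, 21]  -> 2 point(s)
  x = 8: RHS = 8, y in [10, 13]  -> 2 point(s)
  x = 12: RHS = 12, y in [9, 14]  -> 2 point(s)
  x = 14: RHS = 8, y in [10, 13]  -> 2 point(s)
  x = 16: RHS = 18, y in [8, 15]  -> 2 point(s)
  x = 17: RHS = 3, y in [7, 16]  -> 2 point(s)
  x = 19: RHS = 9, y in [3, 20]  -> 2 point(s)
Affine points: 22. Add the point at infinity: total = 23.

#E(F_23) = 23


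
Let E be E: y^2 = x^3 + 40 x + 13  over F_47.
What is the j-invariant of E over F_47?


Delta = -16(4 a^3 + 27 b^2) mod 47 = 33
-1728 * (4 a)^3 = -1728 * (4*40)^3 mod 47 = 14
j = 14 * 33^(-1) mod 47 = 46

j = 46 (mod 47)


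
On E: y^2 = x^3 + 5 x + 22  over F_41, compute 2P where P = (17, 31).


Doubling: s = (3 x1^2 + a) / (2 y1)
s = (3*17^2 + 5) / (2*31) mod 41 = 22
x3 = s^2 - 2 x1 mod 41 = 22^2 - 2*17 = 40
y3 = s (x1 - x3) - y1 mod 41 = 22 * (17 - 40) - 31 = 37

2P = (40, 37)
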